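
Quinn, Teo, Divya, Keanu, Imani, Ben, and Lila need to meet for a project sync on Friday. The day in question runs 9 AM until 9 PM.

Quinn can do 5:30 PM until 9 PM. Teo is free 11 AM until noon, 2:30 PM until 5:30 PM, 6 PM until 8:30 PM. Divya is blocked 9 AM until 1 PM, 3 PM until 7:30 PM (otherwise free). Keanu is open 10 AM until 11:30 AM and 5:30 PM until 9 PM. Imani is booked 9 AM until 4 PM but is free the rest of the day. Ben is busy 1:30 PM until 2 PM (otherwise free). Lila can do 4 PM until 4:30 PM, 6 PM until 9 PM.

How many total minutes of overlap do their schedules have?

60

Quinn free: 17:30-21:00.
Teo free: 11:00-12:00, 14:30-17:30, 18:00-20:30.
Divya free: 13:00-15:00, 19:30-21:00 (invert busy blocks within the working day).
Keanu free: 10:00-11:30, 17:30-21:00.
Imani free: 16:00-21:00 (invert busy blocks within the working day).
Ben free: 09:00-13:30, 14:00-21:00 (invert busy blocks within the working day).
Lila free: 16:00-16:30, 18:00-21:00.
Quinn ∩ Teo: 18:00-20:30.
Quinn ∩ Teo ∩ Divya: 19:30-20:30.
Quinn ∩ Teo ∩ Divya ∩ Keanu: 19:30-20:30.
Quinn ∩ Teo ∩ Divya ∩ Keanu ∩ Imani: 19:30-20:30.
Quinn ∩ Teo ∩ Divya ∩ Keanu ∩ Imani ∩ Ben: 19:30-20:30.
Quinn ∩ Teo ∩ Divya ∩ Keanu ∩ Imani ∩ Ben ∩ Lila: 19:30-20:30.
That's a single block of 60 minutes.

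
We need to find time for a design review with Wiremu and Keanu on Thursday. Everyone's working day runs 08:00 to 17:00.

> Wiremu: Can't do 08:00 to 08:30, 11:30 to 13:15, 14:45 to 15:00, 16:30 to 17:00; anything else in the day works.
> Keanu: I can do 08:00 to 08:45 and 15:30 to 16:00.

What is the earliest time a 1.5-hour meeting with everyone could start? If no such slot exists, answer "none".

none

Wiremu free: 08:30-11:30, 13:15-14:45, 15:00-16:30 (invert busy blocks within the working day).
Keanu free: 08:00-08:45, 15:30-16:00.
Wiremu ∩ Keanu: 08:30-08:45, 15:30-16:00.
Those are the intersection windows.
No common window is at least 90 minutes long.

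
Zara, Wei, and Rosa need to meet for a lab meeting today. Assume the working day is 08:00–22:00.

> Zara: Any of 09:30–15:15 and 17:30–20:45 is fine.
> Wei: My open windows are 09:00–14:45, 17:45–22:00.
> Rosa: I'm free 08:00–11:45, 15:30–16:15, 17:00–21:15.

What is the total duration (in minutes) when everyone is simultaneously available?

315

Zara ∩ Wei: 09:30-14:45, 17:45-20:45.
Zara ∩ Wei ∩ Rosa: 09:30-11:45, 17:45-20:45.
Summing the common windows: 135 + 180 = 315 minutes.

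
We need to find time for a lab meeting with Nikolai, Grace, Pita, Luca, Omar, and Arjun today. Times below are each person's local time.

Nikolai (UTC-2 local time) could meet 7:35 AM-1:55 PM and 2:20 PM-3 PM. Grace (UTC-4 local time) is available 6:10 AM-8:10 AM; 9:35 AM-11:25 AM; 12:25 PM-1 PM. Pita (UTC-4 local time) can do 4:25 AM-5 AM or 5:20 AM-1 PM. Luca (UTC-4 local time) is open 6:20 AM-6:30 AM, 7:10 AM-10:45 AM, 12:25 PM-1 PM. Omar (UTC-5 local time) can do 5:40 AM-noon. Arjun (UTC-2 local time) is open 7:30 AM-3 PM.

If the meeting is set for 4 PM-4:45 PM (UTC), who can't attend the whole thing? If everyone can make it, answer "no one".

Nikolai in UTC: 09:35-15:55, 16:20-17:00 (add 2h to convert from UTC-2).
Grace in UTC: 10:10-12:10, 13:35-15:25, 16:25-17:00 (add 4h to convert from UTC-4).
Pita in UTC: 08:25-09:00, 09:20-17:00 (add 4h to convert from UTC-4).
Luca in UTC: 10:20-10:30, 11:10-14:45, 16:25-17:00 (add 4h to convert from UTC-4).
Omar in UTC: 10:40-17:00 (add 5h to convert from UTC-5).
Arjun in UTC: 09:30-17:00 (add 2h to convert from UTC-2).
Nikolai: not fully free for 16:00-16:45. Grace: not fully free for 16:00-16:45. Pita: free for 16:00-16:45. Luca: not fully free for 16:00-16:45. Omar: free for 16:00-16:45. Arjun: free for 16:00-16:45.

Grace, Luca, Nikolai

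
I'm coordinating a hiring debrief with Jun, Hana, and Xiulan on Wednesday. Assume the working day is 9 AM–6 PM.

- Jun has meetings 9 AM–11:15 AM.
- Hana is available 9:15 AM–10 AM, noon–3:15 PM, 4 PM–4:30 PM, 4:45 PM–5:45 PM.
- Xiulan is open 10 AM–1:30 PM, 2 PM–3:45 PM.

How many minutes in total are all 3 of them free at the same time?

Jun free: 11:15-18:00 (invert busy blocks within the working day).
Hana free: 09:15-10:00, 12:00-15:15, 16:00-16:30, 16:45-17:45.
Xiulan free: 10:00-13:30, 14:00-15:45.
Jun ∩ Hana: 12:00-15:15, 16:00-16:30, 16:45-17:45.
Jun ∩ Hana ∩ Xiulan: 12:00-13:30, 14:00-15:15.
Summing the common windows: 90 + 75 = 165 minutes.

165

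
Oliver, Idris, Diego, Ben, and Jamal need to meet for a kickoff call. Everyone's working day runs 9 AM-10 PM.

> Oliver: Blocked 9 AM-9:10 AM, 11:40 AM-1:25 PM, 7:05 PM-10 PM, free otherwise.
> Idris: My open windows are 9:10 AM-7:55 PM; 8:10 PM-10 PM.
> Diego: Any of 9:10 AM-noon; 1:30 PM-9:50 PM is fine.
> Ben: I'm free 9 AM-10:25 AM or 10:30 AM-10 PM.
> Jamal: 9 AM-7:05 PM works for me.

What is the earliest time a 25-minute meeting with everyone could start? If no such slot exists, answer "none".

09:10

Oliver free: 09:10-11:40, 13:25-19:05 (invert busy blocks within the working day).
Idris free: 09:10-19:55, 20:10-22:00.
Diego free: 09:10-12:00, 13:30-21:50.
Ben free: 09:00-10:25, 10:30-22:00.
Jamal free: 09:00-19:05.
Oliver ∩ Idris: 09:10-11:40, 13:25-19:05.
Oliver ∩ Idris ∩ Diego: 09:10-11:40, 13:30-19:05.
Oliver ∩ Idris ∩ Diego ∩ Ben: 09:10-10:25, 10:30-11:40, 13:30-19:05.
Oliver ∩ Idris ∩ Diego ∩ Ben ∩ Jamal: 09:10-10:25, 10:30-11:40, 13:30-19:05.
The first common window of at least 25 minutes is 09:10-10:25, so the earliest start is 09:10.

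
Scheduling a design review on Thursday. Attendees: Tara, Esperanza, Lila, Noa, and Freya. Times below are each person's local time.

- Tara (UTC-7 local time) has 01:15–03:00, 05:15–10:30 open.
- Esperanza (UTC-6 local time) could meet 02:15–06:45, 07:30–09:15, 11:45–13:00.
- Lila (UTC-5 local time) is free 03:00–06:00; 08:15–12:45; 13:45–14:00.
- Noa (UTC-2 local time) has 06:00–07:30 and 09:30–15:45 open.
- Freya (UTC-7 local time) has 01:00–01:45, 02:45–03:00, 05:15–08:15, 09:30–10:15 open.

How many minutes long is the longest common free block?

105

Tara in UTC: 08:15-10:00, 12:15-17:30 (add 7h to convert from UTC-7).
Esperanza in UTC: 08:15-12:45, 13:30-15:15, 17:45-19:00 (add 6h to convert from UTC-6).
Lila in UTC: 08:00-11:00, 13:15-17:45, 18:45-19:00 (add 5h to convert from UTC-5).
Noa in UTC: 08:00-09:30, 11:30-17:45 (add 2h to convert from UTC-2).
Freya in UTC: 08:00-08:45, 09:45-10:00, 12:15-15:15, 16:30-17:15 (add 7h to convert from UTC-7).
Tara ∩ Esperanza: 08:15-10:00, 12:15-12:45, 13:30-15:15.
Tara ∩ Esperanza ∩ Lila: 08:15-10:00, 13:30-15:15.
Tara ∩ Esperanza ∩ Lila ∩ Noa: 08:15-09:30, 13:30-15:15.
Tara ∩ Esperanza ∩ Lila ∩ Noa ∩ Freya: 08:15-08:45, 13:30-15:15.
The longest is 13:30-15:15 at 105 minutes.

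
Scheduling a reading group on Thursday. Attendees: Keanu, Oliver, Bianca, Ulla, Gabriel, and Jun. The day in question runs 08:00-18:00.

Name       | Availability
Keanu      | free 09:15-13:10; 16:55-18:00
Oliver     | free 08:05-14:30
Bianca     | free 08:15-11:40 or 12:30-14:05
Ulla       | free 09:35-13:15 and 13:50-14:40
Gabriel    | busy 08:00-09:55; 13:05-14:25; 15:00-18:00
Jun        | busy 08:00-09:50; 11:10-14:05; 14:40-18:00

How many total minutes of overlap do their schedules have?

Keanu free: 09:15-13:10, 16:55-18:00.
Oliver free: 08:05-14:30.
Bianca free: 08:15-11:40, 12:30-14:05.
Ulla free: 09:35-13:15, 13:50-14:40.
Gabriel free: 09:55-13:05, 14:25-15:00 (invert busy blocks within the working day).
Jun free: 09:50-11:10, 14:05-14:40 (invert busy blocks within the working day).
Keanu ∩ Oliver: 09:15-13:10.
Keanu ∩ Oliver ∩ Bianca: 09:15-11:40, 12:30-13:10.
Keanu ∩ Oliver ∩ Bianca ∩ Ulla: 09:35-11:40, 12:30-13:10.
Keanu ∩ Oliver ∩ Bianca ∩ Ulla ∩ Gabriel: 09:55-11:40, 12:30-13:05.
Keanu ∩ Oliver ∩ Bianca ∩ Ulla ∩ Gabriel ∩ Jun: 09:55-11:10.
Those are the intersection windows.
That's a single block of 75 minutes.

75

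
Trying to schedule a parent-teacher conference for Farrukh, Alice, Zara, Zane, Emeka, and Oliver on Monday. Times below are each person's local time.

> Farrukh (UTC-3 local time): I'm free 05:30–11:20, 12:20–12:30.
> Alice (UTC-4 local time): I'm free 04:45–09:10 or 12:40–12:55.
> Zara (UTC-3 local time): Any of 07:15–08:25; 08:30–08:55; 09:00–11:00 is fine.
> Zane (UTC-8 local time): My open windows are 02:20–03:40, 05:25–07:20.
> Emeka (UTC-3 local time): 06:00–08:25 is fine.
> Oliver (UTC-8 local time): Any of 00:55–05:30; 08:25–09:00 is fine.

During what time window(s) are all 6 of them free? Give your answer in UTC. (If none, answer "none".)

Farrukh in UTC: 08:30-14:20, 15:20-15:30 (add 3h to convert from UTC-3).
Alice in UTC: 08:45-13:10, 16:40-16:55 (add 4h to convert from UTC-4).
Zara in UTC: 10:15-11:25, 11:30-11:55, 12:00-14:00 (add 3h to convert from UTC-3).
Zane in UTC: 10:20-11:40, 13:25-15:20 (add 8h to convert from UTC-8).
Emeka in UTC: 09:00-11:25 (add 3h to convert from UTC-3).
Oliver in UTC: 08:55-13:30, 16:25-17:00 (add 8h to convert from UTC-8).
Farrukh ∩ Alice: 08:45-13:10.
Farrukh ∩ Alice ∩ Zara: 10:15-11:25, 11:30-11:55, 12:00-13:10.
Farrukh ∩ Alice ∩ Zara ∩ Zane: 10:20-11:25, 11:30-11:40.
Farrukh ∩ Alice ∩ Zara ∩ Zane ∩ Emeka: 10:20-11:25.
Farrukh ∩ Alice ∩ Zara ∩ Zane ∩ Emeka ∩ Oliver: 10:20-11:25.

10:20-11:25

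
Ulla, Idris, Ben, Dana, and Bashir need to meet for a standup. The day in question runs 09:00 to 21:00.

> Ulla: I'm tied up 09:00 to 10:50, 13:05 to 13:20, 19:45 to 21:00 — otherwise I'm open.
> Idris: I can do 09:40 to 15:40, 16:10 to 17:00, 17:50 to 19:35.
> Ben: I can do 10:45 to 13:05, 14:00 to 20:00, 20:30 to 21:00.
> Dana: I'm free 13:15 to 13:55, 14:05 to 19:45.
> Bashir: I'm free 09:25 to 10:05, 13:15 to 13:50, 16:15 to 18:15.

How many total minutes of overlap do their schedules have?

70

Ulla free: 10:50-13:05, 13:20-19:45 (invert busy blocks within the working day).
Idris free: 09:40-15:40, 16:10-17:00, 17:50-19:35.
Ben free: 10:45-13:05, 14:00-20:00, 20:30-21:00.
Dana free: 13:15-13:55, 14:05-19:45.
Bashir free: 09:25-10:05, 13:15-13:50, 16:15-18:15.
Ulla ∩ Idris: 10:50-13:05, 13:20-15:40, 16:10-17:00, 17:50-19:35.
Ulla ∩ Idris ∩ Ben: 10:50-13:05, 14:00-15:40, 16:10-17:00, 17:50-19:35.
Ulla ∩ Idris ∩ Ben ∩ Dana: 14:05-15:40, 16:10-17:00, 17:50-19:35.
Ulla ∩ Idris ∩ Ben ∩ Dana ∩ Bashir: 16:15-17:00, 17:50-18:15.
Those are the intersection windows.
Summing the common windows: 45 + 25 = 70 minutes.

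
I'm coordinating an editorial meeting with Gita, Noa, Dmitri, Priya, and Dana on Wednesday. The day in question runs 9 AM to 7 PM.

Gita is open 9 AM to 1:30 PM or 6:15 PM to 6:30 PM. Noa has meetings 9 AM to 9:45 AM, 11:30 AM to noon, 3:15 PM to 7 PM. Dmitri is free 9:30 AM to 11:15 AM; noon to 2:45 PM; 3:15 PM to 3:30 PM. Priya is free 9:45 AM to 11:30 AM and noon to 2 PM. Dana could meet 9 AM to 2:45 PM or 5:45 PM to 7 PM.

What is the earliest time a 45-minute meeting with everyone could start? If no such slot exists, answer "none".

Gita free: 09:00-13:30, 18:15-18:30.
Noa free: 09:45-11:30, 12:00-15:15 (invert busy blocks within the working day).
Dmitri free: 09:30-11:15, 12:00-14:45, 15:15-15:30.
Priya free: 09:45-11:30, 12:00-14:00.
Dana free: 09:00-14:45, 17:45-19:00.
Gita ∩ Noa: 09:45-11:30, 12:00-13:30.
Gita ∩ Noa ∩ Dmitri: 09:45-11:15, 12:00-13:30.
Gita ∩ Noa ∩ Dmitri ∩ Priya: 09:45-11:15, 12:00-13:30.
Gita ∩ Noa ∩ Dmitri ∩ Priya ∩ Dana: 09:45-11:15, 12:00-13:30.
The first common window of at least 45 minutes is 09:45-11:15, so the earliest start is 09:45.

09:45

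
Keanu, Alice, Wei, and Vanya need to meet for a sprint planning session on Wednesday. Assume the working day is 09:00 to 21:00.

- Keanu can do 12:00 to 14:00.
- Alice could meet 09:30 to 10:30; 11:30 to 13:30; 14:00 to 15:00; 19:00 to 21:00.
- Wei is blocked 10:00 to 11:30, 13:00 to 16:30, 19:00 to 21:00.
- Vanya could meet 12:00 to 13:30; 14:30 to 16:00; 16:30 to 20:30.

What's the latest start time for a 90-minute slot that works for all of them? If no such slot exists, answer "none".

none

Keanu free: 12:00-14:00.
Alice free: 09:30-10:30, 11:30-13:30, 14:00-15:00, 19:00-21:00.
Wei free: 09:00-10:00, 11:30-13:00, 16:30-19:00 (invert busy blocks within the working day).
Vanya free: 12:00-13:30, 14:30-16:00, 16:30-20:30.
Keanu ∩ Alice: 12:00-13:30.
Keanu ∩ Alice ∩ Wei: 12:00-13:00.
Keanu ∩ Alice ∩ Wei ∩ Vanya: 12:00-13:00.
Those are the intersection windows.
No common window is at least 90 minutes long.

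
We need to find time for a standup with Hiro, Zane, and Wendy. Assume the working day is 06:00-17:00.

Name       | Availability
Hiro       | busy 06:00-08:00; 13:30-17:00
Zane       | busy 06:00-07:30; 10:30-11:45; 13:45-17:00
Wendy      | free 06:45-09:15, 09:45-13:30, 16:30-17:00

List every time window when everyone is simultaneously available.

Hiro free: 08:00-13:30 (invert busy blocks within the working day).
Zane free: 07:30-10:30, 11:45-13:45 (invert busy blocks within the working day).
Wendy free: 06:45-09:15, 09:45-13:30, 16:30-17:00.
Hiro ∩ Zane: 08:00-10:30, 11:45-13:30.
Hiro ∩ Zane ∩ Wendy: 08:00-09:15, 09:45-10:30, 11:45-13:30.

08:00-09:15, 09:45-10:30, 11:45-13:30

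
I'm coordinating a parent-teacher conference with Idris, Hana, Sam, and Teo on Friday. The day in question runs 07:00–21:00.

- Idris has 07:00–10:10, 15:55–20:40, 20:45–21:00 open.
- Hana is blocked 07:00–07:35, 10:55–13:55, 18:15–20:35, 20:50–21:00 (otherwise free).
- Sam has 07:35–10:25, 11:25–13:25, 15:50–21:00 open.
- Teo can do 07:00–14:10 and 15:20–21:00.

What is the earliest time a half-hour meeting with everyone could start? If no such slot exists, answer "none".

Idris free: 07:00-10:10, 15:55-20:40, 20:45-21:00.
Hana free: 07:35-10:55, 13:55-18:15, 20:35-20:50 (invert busy blocks within the working day).
Sam free: 07:35-10:25, 11:25-13:25, 15:50-21:00.
Teo free: 07:00-14:10, 15:20-21:00.
Idris ∩ Hana: 07:35-10:10, 15:55-18:15, 20:35-20:40, 20:45-20:50.
Idris ∩ Hana ∩ Sam: 07:35-10:10, 15:55-18:15, 20:35-20:40, 20:45-20:50.
Idris ∩ Hana ∩ Sam ∩ Teo: 07:35-10:10, 15:55-18:15, 20:35-20:40, 20:45-20:50.
The first common window of at least 30 minutes is 07:35-10:10, so the earliest start is 07:35.

07:35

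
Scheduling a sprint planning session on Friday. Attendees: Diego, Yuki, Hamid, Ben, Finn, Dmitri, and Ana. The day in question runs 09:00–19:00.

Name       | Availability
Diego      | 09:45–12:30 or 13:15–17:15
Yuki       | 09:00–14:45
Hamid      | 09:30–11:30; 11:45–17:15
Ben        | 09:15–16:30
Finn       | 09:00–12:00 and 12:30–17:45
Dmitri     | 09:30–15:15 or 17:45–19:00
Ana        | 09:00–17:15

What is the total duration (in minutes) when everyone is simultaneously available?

Diego ∩ Yuki: 09:45-12:30, 13:15-14:45.
Diego ∩ Yuki ∩ Hamid: 09:45-11:30, 11:45-12:30, 13:15-14:45.
Diego ∩ Yuki ∩ Hamid ∩ Ben: 09:45-11:30, 11:45-12:30, 13:15-14:45.
Diego ∩ Yuki ∩ Hamid ∩ Ben ∩ Finn: 09:45-11:30, 11:45-12:00, 13:15-14:45.
Diego ∩ Yuki ∩ Hamid ∩ Ben ∩ Finn ∩ Dmitri: 09:45-11:30, 11:45-12:00, 13:15-14:45.
Diego ∩ Yuki ∩ Hamid ∩ Ben ∩ Finn ∩ Dmitri ∩ Ana: 09:45-11:30, 11:45-12:00, 13:15-14:45.
Summing the common windows: 105 + 15 + 90 = 210 minutes.

210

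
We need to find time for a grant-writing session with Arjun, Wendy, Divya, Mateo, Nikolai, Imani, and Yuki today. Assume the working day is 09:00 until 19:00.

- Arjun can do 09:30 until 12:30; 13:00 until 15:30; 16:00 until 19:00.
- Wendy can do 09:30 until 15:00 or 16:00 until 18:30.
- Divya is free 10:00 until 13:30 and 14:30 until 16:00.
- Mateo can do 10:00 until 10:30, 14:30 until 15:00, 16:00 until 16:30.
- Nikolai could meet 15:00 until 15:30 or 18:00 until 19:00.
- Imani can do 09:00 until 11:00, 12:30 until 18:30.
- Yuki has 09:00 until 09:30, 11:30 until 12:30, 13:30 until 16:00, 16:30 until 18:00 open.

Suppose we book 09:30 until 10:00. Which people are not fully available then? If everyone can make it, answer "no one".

Arjun: free for 09:30-10:00. Wendy: free for 09:30-10:00. Divya: not fully free for 09:30-10:00. Mateo: not fully free for 09:30-10:00. Nikolai: not fully free for 09:30-10:00. Imani: free for 09:30-10:00. Yuki: not fully free for 09:30-10:00.

Divya, Mateo, Nikolai, Yuki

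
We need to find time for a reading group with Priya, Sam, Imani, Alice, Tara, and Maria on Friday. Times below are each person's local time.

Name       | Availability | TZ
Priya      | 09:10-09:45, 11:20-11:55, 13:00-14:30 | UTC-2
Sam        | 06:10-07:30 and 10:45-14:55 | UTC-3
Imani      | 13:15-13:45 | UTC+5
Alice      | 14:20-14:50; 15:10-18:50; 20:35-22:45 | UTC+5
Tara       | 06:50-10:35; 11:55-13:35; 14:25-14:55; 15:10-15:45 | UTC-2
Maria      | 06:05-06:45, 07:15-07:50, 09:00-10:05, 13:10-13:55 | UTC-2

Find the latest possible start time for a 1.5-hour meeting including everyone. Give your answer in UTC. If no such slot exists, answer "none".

Priya in UTC: 11:10-11:45, 13:20-13:55, 15:00-16:30 (add 2h to convert from UTC-2).
Sam in UTC: 09:10-10:30, 13:45-17:55 (add 3h to convert from UTC-3).
Imani in UTC: 08:15-08:45 (subtract 5h to convert from UTC+5).
Alice in UTC: 09:20-09:50, 10:10-13:50, 15:35-17:45 (subtract 5h to convert from UTC+5).
Tara in UTC: 08:50-12:35, 13:55-15:35, 16:25-16:55, 17:10-17:45 (add 2h to convert from UTC-2).
Maria in UTC: 08:05-08:45, 09:15-09:50, 11:00-12:05, 15:10-15:55 (add 2h to convert from UTC-2).
Priya ∩ Sam: 13:45-13:55, 15:00-16:30.
Priya ∩ Sam ∩ Imani: ∅.
Priya ∩ Sam ∩ Imani ∩ Alice: ∅.
Priya ∩ Sam ∩ Imani ∩ Alice ∩ Tara: ∅.
Priya ∩ Sam ∩ Imani ∩ Alice ∩ Tara ∩ Maria: ∅.
There is no time when everyone is free.
No common window is at least 90 minutes long.

none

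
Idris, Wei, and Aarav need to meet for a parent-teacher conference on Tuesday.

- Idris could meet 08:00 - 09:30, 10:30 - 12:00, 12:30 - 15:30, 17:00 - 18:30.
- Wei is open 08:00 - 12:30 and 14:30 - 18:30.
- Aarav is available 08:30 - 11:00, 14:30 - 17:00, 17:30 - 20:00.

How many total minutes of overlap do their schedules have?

210

Idris ∩ Wei: 08:00-09:30, 10:30-12:00, 14:30-15:30, 17:00-18:30.
Idris ∩ Wei ∩ Aarav: 08:30-09:30, 10:30-11:00, 14:30-15:30, 17:30-18:30.
Summing the common windows: 60 + 30 + 60 + 60 = 210 minutes.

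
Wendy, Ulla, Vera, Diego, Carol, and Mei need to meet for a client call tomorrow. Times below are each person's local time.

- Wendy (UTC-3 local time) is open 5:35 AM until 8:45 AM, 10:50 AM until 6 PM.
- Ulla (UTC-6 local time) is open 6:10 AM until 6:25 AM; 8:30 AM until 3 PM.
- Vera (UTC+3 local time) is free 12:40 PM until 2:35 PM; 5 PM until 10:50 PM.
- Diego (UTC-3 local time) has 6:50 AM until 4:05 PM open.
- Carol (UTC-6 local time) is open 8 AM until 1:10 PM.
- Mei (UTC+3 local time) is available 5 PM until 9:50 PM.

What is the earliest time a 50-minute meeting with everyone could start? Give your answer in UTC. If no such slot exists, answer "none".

14:30

Wendy in UTC: 08:35-11:45, 13:50-21:00 (add 3h to convert from UTC-3).
Ulla in UTC: 12:10-12:25, 14:30-21:00 (add 6h to convert from UTC-6).
Vera in UTC: 09:40-11:35, 14:00-19:50 (subtract 3h to convert from UTC+3).
Diego in UTC: 09:50-19:05 (add 3h to convert from UTC-3).
Carol in UTC: 14:00-19:10 (add 6h to convert from UTC-6).
Mei in UTC: 14:00-18:50 (subtract 3h to convert from UTC+3).
Wendy ∩ Ulla: 14:30-21:00.
Wendy ∩ Ulla ∩ Vera: 14:30-19:50.
Wendy ∩ Ulla ∩ Vera ∩ Diego: 14:30-19:05.
Wendy ∩ Ulla ∩ Vera ∩ Diego ∩ Carol: 14:30-19:05.
Wendy ∩ Ulla ∩ Vera ∩ Diego ∩ Carol ∩ Mei: 14:30-18:50.
The first common window of at least 50 minutes is 14:30-18:50, so the earliest start is 14:30.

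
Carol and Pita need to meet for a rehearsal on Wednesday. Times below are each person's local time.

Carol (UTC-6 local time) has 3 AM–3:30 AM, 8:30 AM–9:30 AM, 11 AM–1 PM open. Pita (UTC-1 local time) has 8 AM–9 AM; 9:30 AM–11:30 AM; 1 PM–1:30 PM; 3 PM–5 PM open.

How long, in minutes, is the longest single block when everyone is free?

60

Carol in UTC: 09:00-09:30, 14:30-15:30, 17:00-19:00 (add 6h to convert from UTC-6).
Pita in UTC: 09:00-10:00, 10:30-12:30, 14:00-14:30, 16:00-18:00 (add 1h to convert from UTC-1).
Carol ∩ Pita: 09:00-09:30, 17:00-18:00.
So the common availability across everyone is 09:00-09:30, 17:00-18:00.
The longest is 17:00-18:00 at 60 minutes.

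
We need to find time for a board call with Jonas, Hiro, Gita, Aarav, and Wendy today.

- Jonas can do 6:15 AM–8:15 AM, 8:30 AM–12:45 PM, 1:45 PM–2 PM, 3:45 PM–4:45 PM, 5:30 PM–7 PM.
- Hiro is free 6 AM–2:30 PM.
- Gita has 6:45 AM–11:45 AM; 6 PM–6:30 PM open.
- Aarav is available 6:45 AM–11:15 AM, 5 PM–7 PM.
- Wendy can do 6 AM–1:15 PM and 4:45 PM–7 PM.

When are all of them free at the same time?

Jonas ∩ Hiro: 06:15-08:15, 08:30-12:45, 13:45-14:00.
Jonas ∩ Hiro ∩ Gita: 06:45-08:15, 08:30-11:45.
Jonas ∩ Hiro ∩ Gita ∩ Aarav: 06:45-08:15, 08:30-11:15.
Jonas ∩ Hiro ∩ Gita ∩ Aarav ∩ Wendy: 06:45-08:15, 08:30-11:15.
So the common availability across everyone is 06:45-08:15, 08:30-11:15.

06:45-08:15, 08:30-11:15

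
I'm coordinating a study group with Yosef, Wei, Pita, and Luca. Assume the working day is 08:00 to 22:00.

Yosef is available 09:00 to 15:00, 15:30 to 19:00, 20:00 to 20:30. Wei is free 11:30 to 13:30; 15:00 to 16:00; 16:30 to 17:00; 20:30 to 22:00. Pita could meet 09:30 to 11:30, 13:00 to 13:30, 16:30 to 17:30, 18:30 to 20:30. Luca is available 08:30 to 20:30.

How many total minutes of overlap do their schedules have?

Yosef ∩ Wei: 11:30-13:30, 15:30-16:00, 16:30-17:00.
Yosef ∩ Wei ∩ Pita: 13:00-13:30, 16:30-17:00.
Yosef ∩ Wei ∩ Pita ∩ Luca: 13:00-13:30, 16:30-17:00.
Summing the common windows: 30 + 30 = 60 minutes.

60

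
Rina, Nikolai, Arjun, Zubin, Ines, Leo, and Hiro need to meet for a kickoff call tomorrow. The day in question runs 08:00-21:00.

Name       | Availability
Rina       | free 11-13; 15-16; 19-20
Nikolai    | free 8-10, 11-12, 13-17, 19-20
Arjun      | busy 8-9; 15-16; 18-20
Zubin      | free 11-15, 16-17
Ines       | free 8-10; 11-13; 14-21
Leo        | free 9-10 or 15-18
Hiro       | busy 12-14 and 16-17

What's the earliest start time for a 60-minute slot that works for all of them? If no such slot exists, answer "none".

Rina free: 11:00-13:00, 15:00-16:00, 19:00-20:00.
Nikolai free: 08:00-10:00, 11:00-12:00, 13:00-17:00, 19:00-20:00.
Arjun free: 09:00-15:00, 16:00-18:00, 20:00-21:00 (invert busy blocks within the working day).
Zubin free: 11:00-15:00, 16:00-17:00.
Ines free: 08:00-10:00, 11:00-13:00, 14:00-21:00.
Leo free: 09:00-10:00, 15:00-18:00.
Hiro free: 08:00-12:00, 14:00-16:00, 17:00-21:00 (invert busy blocks within the working day).
Rina ∩ Nikolai: 11:00-12:00, 15:00-16:00, 19:00-20:00.
Rina ∩ Nikolai ∩ Arjun: 11:00-12:00.
Rina ∩ Nikolai ∩ Arjun ∩ Zubin: 11:00-12:00.
Rina ∩ Nikolai ∩ Arjun ∩ Zubin ∩ Ines: 11:00-12:00.
Rina ∩ Nikolai ∩ Arjun ∩ Zubin ∩ Ines ∩ Leo: ∅.
Rina ∩ Nikolai ∩ Arjun ∩ Zubin ∩ Ines ∩ Leo ∩ Hiro: ∅.
There is no time when everyone is free.
No common window is at least 60 minutes long.

none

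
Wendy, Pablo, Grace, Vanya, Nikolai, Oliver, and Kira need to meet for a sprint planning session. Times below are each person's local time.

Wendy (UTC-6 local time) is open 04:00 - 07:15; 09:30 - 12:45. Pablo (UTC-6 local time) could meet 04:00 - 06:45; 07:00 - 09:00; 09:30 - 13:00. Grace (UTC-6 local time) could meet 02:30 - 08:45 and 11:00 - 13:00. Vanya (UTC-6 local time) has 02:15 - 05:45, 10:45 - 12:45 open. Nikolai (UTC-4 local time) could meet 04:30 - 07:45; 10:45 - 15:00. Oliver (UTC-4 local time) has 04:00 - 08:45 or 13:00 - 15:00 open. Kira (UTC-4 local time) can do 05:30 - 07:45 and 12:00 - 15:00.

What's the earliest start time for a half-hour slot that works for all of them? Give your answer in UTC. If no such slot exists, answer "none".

10:00

Wendy in UTC: 10:00-13:15, 15:30-18:45 (add 6h to convert from UTC-6).
Pablo in UTC: 10:00-12:45, 13:00-15:00, 15:30-19:00 (add 6h to convert from UTC-6).
Grace in UTC: 08:30-14:45, 17:00-19:00 (add 6h to convert from UTC-6).
Vanya in UTC: 08:15-11:45, 16:45-18:45 (add 6h to convert from UTC-6).
Nikolai in UTC: 08:30-11:45, 14:45-19:00 (add 4h to convert from UTC-4).
Oliver in UTC: 08:00-12:45, 17:00-19:00 (add 4h to convert from UTC-4).
Kira in UTC: 09:30-11:45, 16:00-19:00 (add 4h to convert from UTC-4).
Wendy ∩ Pablo: 10:00-12:45, 13:00-13:15, 15:30-18:45.
Wendy ∩ Pablo ∩ Grace: 10:00-12:45, 13:00-13:15, 17:00-18:45.
Wendy ∩ Pablo ∩ Grace ∩ Vanya: 10:00-11:45, 17:00-18:45.
Wendy ∩ Pablo ∩ Grace ∩ Vanya ∩ Nikolai: 10:00-11:45, 17:00-18:45.
Wendy ∩ Pablo ∩ Grace ∩ Vanya ∩ Nikolai ∩ Oliver: 10:00-11:45, 17:00-18:45.
Wendy ∩ Pablo ∩ Grace ∩ Vanya ∩ Nikolai ∩ Oliver ∩ Kira: 10:00-11:45, 17:00-18:45.
Those are the intersection windows.
The first common window of at least 30 minutes is 10:00-11:45, so the earliest start is 10:00.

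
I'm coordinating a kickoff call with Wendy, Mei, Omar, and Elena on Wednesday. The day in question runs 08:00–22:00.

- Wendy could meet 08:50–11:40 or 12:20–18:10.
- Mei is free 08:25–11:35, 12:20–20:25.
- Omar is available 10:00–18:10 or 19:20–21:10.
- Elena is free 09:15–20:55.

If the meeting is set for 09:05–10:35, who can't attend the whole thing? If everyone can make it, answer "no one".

Elena, Omar

Wendy: free for 09:05-10:35. Mei: free for 09:05-10:35. Omar: not fully free for 09:05-10:35. Elena: not fully free for 09:05-10:35.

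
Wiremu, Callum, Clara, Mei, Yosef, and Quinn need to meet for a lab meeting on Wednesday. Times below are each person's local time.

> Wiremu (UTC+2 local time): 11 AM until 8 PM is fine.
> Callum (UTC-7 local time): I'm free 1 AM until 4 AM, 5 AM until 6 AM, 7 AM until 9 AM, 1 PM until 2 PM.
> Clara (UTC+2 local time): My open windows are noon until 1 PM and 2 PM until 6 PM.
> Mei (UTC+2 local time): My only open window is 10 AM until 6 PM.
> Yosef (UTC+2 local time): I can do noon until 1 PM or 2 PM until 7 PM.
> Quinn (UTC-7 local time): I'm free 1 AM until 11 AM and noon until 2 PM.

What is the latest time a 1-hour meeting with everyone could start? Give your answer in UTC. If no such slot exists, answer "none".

Wiremu in UTC: 09:00-18:00 (subtract 2h to convert from UTC+2).
Callum in UTC: 08:00-11:00, 12:00-13:00, 14:00-16:00, 20:00-21:00 (add 7h to convert from UTC-7).
Clara in UTC: 10:00-11:00, 12:00-16:00 (subtract 2h to convert from UTC+2).
Mei in UTC: 08:00-16:00 (subtract 2h to convert from UTC+2).
Yosef in UTC: 10:00-11:00, 12:00-17:00 (subtract 2h to convert from UTC+2).
Quinn in UTC: 08:00-18:00, 19:00-21:00 (add 7h to convert from UTC-7).
Wiremu ∩ Callum: 09:00-11:00, 12:00-13:00, 14:00-16:00.
Wiremu ∩ Callum ∩ Clara: 10:00-11:00, 12:00-13:00, 14:00-16:00.
Wiremu ∩ Callum ∩ Clara ∩ Mei: 10:00-11:00, 12:00-13:00, 14:00-16:00.
Wiremu ∩ Callum ∩ Clara ∩ Mei ∩ Yosef: 10:00-11:00, 12:00-13:00, 14:00-16:00.
Wiremu ∩ Callum ∩ Clara ∩ Mei ∩ Yosef ∩ Quinn: 10:00-11:00, 12:00-13:00, 14:00-16:00.
The last common window of at least 60 minutes is 14:00-16:00; a 60-minute meeting can start as late as 15:00 and still end by 16:00.

15:00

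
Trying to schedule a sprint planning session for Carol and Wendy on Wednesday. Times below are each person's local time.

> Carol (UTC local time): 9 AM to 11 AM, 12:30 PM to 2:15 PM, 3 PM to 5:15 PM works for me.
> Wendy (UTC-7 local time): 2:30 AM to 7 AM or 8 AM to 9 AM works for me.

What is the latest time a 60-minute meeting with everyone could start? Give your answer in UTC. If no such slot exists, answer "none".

Carol in UTC: 09:00-11:00, 12:30-14:15, 15:00-17:15.
Wendy in UTC: 09:30-14:00, 15:00-16:00 (add 7h to convert from UTC-7).
Carol ∩ Wendy: 09:30-11:00, 12:30-14:00, 15:00-16:00.
Those are the intersection windows.
The last common window of at least 60 minutes is 15:00-16:00; a 60-minute meeting can start as late as 15:00 and still end by 16:00.

15:00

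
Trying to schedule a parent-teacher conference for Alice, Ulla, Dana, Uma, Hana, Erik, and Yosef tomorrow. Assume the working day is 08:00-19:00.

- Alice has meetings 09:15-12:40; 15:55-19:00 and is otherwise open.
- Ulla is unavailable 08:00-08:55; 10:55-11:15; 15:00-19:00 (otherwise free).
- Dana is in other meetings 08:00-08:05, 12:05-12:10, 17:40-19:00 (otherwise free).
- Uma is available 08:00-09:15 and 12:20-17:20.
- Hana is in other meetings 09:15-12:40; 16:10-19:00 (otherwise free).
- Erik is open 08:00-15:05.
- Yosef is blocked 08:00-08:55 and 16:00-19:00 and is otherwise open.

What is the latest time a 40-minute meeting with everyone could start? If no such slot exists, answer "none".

Alice free: 08:00-09:15, 12:40-15:55 (invert busy blocks within the working day).
Ulla free: 08:55-10:55, 11:15-15:00 (invert busy blocks within the working day).
Dana free: 08:05-12:05, 12:10-17:40 (invert busy blocks within the working day).
Uma free: 08:00-09:15, 12:20-17:20.
Hana free: 08:00-09:15, 12:40-16:10 (invert busy blocks within the working day).
Erik free: 08:00-15:05.
Yosef free: 08:55-16:00 (invert busy blocks within the working day).
Alice ∩ Ulla: 08:55-09:15, 12:40-15:00.
Alice ∩ Ulla ∩ Dana: 08:55-09:15, 12:40-15:00.
Alice ∩ Ulla ∩ Dana ∩ Uma: 08:55-09:15, 12:40-15:00.
Alice ∩ Ulla ∩ Dana ∩ Uma ∩ Hana: 08:55-09:15, 12:40-15:00.
Alice ∩ Ulla ∩ Dana ∩ Uma ∩ Hana ∩ Erik: 08:55-09:15, 12:40-15:00.
Alice ∩ Ulla ∩ Dana ∩ Uma ∩ Hana ∩ Erik ∩ Yosef: 08:55-09:15, 12:40-15:00.
So the common availability across everyone is 08:55-09:15, 12:40-15:00.
The last common window of at least 40 minutes is 12:40-15:00; a 40-minute meeting can start as late as 14:20 and still end by 15:00.

14:20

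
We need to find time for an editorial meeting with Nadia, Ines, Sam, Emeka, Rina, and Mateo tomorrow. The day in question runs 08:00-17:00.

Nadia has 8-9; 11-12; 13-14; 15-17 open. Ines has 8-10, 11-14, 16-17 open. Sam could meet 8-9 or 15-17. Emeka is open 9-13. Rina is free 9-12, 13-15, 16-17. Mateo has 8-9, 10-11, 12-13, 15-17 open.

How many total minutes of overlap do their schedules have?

Nadia ∩ Ines: 08:00-09:00, 11:00-12:00, 13:00-14:00, 16:00-17:00.
Nadia ∩ Ines ∩ Sam: 08:00-09:00, 16:00-17:00.
Nadia ∩ Ines ∩ Sam ∩ Emeka: ∅.
Nadia ∩ Ines ∩ Sam ∩ Emeka ∩ Rina: ∅.
Nadia ∩ Ines ∩ Sam ∩ Emeka ∩ Rina ∩ Mateo: ∅.
There is no time when everyone is free.
There is no common window, so the total is 0 minutes.

0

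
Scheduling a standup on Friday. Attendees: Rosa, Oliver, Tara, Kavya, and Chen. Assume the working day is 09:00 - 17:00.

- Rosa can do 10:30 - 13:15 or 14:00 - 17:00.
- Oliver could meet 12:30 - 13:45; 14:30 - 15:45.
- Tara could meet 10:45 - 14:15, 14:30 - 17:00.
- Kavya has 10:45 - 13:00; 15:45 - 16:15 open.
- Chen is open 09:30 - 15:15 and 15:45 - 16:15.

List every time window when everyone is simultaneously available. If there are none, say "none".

12:30-13:00

Rosa ∩ Oliver: 12:30-13:15, 14:30-15:45.
Rosa ∩ Oliver ∩ Tara: 12:30-13:15, 14:30-15:45.
Rosa ∩ Oliver ∩ Tara ∩ Kavya: 12:30-13:00.
Rosa ∩ Oliver ∩ Tara ∩ Kavya ∩ Chen: 12:30-13:00.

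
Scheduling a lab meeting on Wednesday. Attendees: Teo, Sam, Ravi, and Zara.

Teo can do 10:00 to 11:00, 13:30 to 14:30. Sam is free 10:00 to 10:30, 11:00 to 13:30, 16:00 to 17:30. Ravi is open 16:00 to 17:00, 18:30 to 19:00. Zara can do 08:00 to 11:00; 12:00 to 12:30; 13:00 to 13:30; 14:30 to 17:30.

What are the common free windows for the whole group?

Teo ∩ Sam: 10:00-10:30.
Teo ∩ Sam ∩ Ravi: ∅.
Teo ∩ Sam ∩ Ravi ∩ Zara: ∅.
There is no time when everyone is free.

none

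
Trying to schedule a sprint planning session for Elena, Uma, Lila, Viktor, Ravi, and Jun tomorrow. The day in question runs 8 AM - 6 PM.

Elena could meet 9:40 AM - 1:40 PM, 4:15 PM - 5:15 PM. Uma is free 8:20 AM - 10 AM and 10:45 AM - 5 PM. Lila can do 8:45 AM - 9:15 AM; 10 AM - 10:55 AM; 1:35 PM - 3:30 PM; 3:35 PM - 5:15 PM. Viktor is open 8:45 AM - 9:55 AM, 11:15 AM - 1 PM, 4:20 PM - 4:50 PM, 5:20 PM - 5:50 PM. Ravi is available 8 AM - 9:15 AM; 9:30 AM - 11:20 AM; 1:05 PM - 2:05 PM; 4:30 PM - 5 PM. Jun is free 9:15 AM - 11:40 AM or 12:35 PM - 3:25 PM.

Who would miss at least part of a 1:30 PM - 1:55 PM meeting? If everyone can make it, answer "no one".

Elena, Lila, Viktor

Elena: not fully free for 13:30-13:55. Uma: free for 13:30-13:55. Lila: not fully free for 13:30-13:55. Viktor: not fully free for 13:30-13:55. Ravi: free for 13:30-13:55. Jun: free for 13:30-13:55.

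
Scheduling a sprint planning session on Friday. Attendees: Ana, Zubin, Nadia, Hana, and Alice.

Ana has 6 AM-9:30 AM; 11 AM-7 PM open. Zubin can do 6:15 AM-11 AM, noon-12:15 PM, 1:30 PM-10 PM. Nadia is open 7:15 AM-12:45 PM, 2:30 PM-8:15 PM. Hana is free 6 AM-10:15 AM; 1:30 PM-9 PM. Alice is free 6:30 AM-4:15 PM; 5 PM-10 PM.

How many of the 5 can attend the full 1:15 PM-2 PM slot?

Ana and Alice can make the full 13:15-14:00 slot — that's 2.

2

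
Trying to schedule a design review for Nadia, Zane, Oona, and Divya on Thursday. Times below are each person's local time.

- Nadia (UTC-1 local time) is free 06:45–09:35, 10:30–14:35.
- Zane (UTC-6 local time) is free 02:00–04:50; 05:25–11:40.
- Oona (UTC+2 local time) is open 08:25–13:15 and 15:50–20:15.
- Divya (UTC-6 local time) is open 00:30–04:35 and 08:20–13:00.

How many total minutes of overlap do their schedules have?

230

Nadia in UTC: 07:45-10:35, 11:30-15:35 (add 1h to convert from UTC-1).
Zane in UTC: 08:00-10:50, 11:25-17:40 (add 6h to convert from UTC-6).
Oona in UTC: 06:25-11:15, 13:50-18:15 (subtract 2h to convert from UTC+2).
Divya in UTC: 06:30-10:35, 14:20-19:00 (add 6h to convert from UTC-6).
Nadia ∩ Zane: 08:00-10:35, 11:30-15:35.
Nadia ∩ Zane ∩ Oona: 08:00-10:35, 13:50-15:35.
Nadia ∩ Zane ∩ Oona ∩ Divya: 08:00-10:35, 14:20-15:35.
Summing the common windows: 155 + 75 = 230 minutes.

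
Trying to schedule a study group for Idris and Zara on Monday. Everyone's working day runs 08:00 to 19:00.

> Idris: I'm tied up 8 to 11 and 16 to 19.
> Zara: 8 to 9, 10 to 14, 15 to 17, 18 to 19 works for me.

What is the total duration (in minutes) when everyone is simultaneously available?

Idris free: 11:00-16:00 (invert busy blocks within the working day).
Zara free: 08:00-09:00, 10:00-14:00, 15:00-17:00, 18:00-19:00.
Idris ∩ Zara: 11:00-14:00, 15:00-16:00.
Those are the intersection windows.
Summing the common windows: 180 + 60 = 240 minutes.

240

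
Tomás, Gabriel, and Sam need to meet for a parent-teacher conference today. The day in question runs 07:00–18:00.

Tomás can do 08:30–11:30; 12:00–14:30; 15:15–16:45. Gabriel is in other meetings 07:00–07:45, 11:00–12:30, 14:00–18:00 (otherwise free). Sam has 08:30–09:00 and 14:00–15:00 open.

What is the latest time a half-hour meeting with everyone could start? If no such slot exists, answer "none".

Tomás free: 08:30-11:30, 12:00-14:30, 15:15-16:45.
Gabriel free: 07:45-11:00, 12:30-14:00 (invert busy blocks within the working day).
Sam free: 08:30-09:00, 14:00-15:00.
Tomás ∩ Gabriel: 08:30-11:00, 12:30-14:00.
Tomás ∩ Gabriel ∩ Sam: 08:30-09:00.
The last common window of at least 30 minutes is 08:30-09:00; a 30-minute meeting can start as late as 08:30 and still end by 09:00.

08:30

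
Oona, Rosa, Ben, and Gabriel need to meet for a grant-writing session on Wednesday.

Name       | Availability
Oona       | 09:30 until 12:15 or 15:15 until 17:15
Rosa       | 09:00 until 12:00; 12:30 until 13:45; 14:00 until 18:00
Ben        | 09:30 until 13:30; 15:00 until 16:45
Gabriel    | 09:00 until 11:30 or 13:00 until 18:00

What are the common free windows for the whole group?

Oona ∩ Rosa: 09:30-12:00, 15:15-17:15.
Oona ∩ Rosa ∩ Ben: 09:30-12:00, 15:15-16:45.
Oona ∩ Rosa ∩ Ben ∩ Gabriel: 09:30-11:30, 15:15-16:45.

09:30-11:30, 15:15-16:45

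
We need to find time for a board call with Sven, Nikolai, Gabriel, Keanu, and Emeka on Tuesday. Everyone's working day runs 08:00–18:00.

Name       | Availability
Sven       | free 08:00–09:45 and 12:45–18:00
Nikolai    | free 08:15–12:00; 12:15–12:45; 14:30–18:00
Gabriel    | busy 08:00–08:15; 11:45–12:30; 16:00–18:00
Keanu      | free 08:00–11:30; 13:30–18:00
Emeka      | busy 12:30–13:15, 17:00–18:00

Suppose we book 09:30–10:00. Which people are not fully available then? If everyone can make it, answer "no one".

Sven

Sven free: 08:00-09:45, 12:45-18:00.
Nikolai free: 08:15-12:00, 12:15-12:45, 14:30-18:00.
Gabriel free: 08:15-11:45, 12:30-16:00 (invert busy blocks within the working day).
Keanu free: 08:00-11:30, 13:30-18:00.
Emeka free: 08:00-12:30, 13:15-17:00 (invert busy blocks within the working day).
Sven: not fully free for 09:30-10:00. Nikolai: free for 09:30-10:00. Gabriel: free for 09:30-10:00. Keanu: free for 09:30-10:00. Emeka: free for 09:30-10:00.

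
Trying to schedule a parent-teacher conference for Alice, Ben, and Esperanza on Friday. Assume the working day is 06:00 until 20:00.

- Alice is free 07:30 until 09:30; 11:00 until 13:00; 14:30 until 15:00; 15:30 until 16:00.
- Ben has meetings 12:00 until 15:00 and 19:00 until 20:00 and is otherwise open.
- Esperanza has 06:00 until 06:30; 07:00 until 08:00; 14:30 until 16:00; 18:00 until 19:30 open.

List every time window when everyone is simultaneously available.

07:30-08:00, 15:30-16:00

Alice free: 07:30-09:30, 11:00-13:00, 14:30-15:00, 15:30-16:00.
Ben free: 06:00-12:00, 15:00-19:00 (invert busy blocks within the working day).
Esperanza free: 06:00-06:30, 07:00-08:00, 14:30-16:00, 18:00-19:30.
Alice ∩ Ben: 07:30-09:30, 11:00-12:00, 15:30-16:00.
Alice ∩ Ben ∩ Esperanza: 07:30-08:00, 15:30-16:00.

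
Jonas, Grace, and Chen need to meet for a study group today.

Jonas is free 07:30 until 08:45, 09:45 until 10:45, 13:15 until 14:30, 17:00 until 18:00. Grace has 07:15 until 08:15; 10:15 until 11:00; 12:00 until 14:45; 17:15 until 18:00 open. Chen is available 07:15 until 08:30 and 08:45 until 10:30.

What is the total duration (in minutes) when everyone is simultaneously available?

Jonas ∩ Grace: 07:30-08:15, 10:15-10:45, 13:15-14:30, 17:15-18:00.
Jonas ∩ Grace ∩ Chen: 07:30-08:15, 10:15-10:30.
Summing the common windows: 45 + 15 = 60 minutes.

60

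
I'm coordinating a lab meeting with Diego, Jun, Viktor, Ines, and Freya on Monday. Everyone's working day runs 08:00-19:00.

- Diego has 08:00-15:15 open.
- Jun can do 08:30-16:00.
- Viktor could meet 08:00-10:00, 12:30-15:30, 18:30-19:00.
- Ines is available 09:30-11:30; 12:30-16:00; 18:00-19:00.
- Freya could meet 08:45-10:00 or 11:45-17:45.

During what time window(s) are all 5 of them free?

09:30-10:00, 12:30-15:15

Diego ∩ Jun: 08:30-15:15.
Diego ∩ Jun ∩ Viktor: 08:30-10:00, 12:30-15:15.
Diego ∩ Jun ∩ Viktor ∩ Ines: 09:30-10:00, 12:30-15:15.
Diego ∩ Jun ∩ Viktor ∩ Ines ∩ Freya: 09:30-10:00, 12:30-15:15.
So the common availability across everyone is 09:30-10:00, 12:30-15:15.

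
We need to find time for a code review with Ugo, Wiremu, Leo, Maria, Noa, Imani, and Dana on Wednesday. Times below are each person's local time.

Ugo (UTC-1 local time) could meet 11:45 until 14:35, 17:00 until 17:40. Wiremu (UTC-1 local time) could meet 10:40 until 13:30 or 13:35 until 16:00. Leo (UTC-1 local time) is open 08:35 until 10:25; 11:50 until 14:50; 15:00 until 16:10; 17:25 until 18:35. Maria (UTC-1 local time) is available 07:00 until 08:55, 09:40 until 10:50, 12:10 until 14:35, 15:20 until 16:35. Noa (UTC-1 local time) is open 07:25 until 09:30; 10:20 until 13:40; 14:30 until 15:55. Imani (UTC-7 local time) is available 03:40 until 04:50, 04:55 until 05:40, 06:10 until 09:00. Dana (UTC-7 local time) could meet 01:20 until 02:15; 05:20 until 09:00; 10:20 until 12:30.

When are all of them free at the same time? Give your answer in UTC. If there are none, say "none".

Ugo in UTC: 12:45-15:35, 18:00-18:40 (add 1h to convert from UTC-1).
Wiremu in UTC: 11:40-14:30, 14:35-17:00 (add 1h to convert from UTC-1).
Leo in UTC: 09:35-11:25, 12:50-15:50, 16:00-17:10, 18:25-19:35 (add 1h to convert from UTC-1).
Maria in UTC: 08:00-09:55, 10:40-11:50, 13:10-15:35, 16:20-17:35 (add 1h to convert from UTC-1).
Noa in UTC: 08:25-10:30, 11:20-14:40, 15:30-16:55 (add 1h to convert from UTC-1).
Imani in UTC: 10:40-11:50, 11:55-12:40, 13:10-16:00 (add 7h to convert from UTC-7).
Dana in UTC: 08:20-09:15, 12:20-16:00, 17:20-19:30 (add 7h to convert from UTC-7).
Ugo ∩ Wiremu: 12:45-14:30, 14:35-15:35.
Ugo ∩ Wiremu ∩ Leo: 12:50-14:30, 14:35-15:35.
Ugo ∩ Wiremu ∩ Leo ∩ Maria: 13:10-14:30, 14:35-15:35.
Ugo ∩ Wiremu ∩ Leo ∩ Maria ∩ Noa: 13:10-14:30, 14:35-14:40, 15:30-15:35.
Ugo ∩ Wiremu ∩ Leo ∩ Maria ∩ Noa ∩ Imani: 13:10-14:30, 14:35-14:40, 15:30-15:35.
Ugo ∩ Wiremu ∩ Leo ∩ Maria ∩ Noa ∩ Imani ∩ Dana: 13:10-14:30, 14:35-14:40, 15:30-15:35.

13:10-14:30, 14:35-14:40, 15:30-15:35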